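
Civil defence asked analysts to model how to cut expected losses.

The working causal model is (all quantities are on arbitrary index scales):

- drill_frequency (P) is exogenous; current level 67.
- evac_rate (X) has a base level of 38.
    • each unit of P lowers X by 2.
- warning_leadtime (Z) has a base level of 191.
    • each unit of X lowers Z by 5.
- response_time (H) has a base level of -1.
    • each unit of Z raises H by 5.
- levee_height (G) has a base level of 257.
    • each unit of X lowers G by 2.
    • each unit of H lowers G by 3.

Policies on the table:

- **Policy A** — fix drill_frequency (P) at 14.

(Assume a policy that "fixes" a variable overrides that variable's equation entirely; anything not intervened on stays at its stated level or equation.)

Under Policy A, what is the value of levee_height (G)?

Policy A (P := 14):
  P = 14
  X = 38 − 2·14 = 10
  Z = 191 − 5·10 = 141
  H = -1 + 5·141 = 704
  G = 257 − 2·10 − 3·704 = -1875

-1875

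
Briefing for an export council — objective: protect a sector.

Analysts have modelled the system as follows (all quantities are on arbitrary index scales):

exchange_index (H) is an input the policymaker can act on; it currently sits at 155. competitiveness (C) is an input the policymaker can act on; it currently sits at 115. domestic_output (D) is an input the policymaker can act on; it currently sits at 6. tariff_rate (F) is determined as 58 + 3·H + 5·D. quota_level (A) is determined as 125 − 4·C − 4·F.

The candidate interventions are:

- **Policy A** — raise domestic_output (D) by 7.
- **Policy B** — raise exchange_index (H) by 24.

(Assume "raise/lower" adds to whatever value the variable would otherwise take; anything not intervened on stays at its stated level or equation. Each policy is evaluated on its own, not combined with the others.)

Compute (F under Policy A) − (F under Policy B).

Policy A (D + 7):
  H = 155
  D = 6 + 7 = 13
  F = 58 + 3·155 + 5·13 = 588
Policy B (H + 24):
  H = 155 + 24 = 179
  D = 6
  F = 58 + 3·179 + 5·6 = 625
F: 588 − 625 = -37

-37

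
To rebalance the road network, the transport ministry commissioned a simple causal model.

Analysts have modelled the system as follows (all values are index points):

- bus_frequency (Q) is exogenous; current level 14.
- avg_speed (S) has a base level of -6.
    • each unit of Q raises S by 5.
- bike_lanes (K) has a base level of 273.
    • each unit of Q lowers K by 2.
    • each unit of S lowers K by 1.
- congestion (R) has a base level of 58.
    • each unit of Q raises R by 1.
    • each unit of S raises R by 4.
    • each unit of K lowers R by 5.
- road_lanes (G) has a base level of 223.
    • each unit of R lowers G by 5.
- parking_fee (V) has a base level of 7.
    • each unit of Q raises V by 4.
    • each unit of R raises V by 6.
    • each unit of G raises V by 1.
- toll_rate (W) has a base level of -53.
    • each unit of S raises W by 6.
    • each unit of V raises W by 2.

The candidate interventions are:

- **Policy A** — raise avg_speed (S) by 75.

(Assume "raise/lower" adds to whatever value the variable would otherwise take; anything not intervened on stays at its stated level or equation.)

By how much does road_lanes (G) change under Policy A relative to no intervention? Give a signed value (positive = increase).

Baseline:
  Q = 14
  S = -6 + 5·14 = 64
  K = 273 − 2·14 − 64 = 181
  R = 58 + 14 + 4·64 − 5·181 = -577
  G = 223 − 5·(-577) = 3108
Policy A (S + 75):
  Q = 14
  S = -6 + 5·14 (+75 from intervention) = 139
  K = 273 − 2·14 − 139 = 106
  R = 58 + 14 + 4·139 − 5·106 = 98
  G = 223 − 5·98 = -267
Change in G: -267 − 3108 = -3375

-3375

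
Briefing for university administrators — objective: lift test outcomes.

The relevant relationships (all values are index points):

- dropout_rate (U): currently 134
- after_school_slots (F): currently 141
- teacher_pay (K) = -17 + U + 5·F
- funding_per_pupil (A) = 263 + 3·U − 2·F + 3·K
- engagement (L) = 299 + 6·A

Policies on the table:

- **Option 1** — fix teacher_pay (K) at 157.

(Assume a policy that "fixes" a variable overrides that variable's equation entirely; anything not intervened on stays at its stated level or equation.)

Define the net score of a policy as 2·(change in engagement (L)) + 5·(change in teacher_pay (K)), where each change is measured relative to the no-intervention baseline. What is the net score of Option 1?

-27265

Baseline:
  U = 134
  F = 141
  K = -17 + 134 + 5·141 = 822
  A = 263 + 3·134 − 2·141 + 3·822 = 2849
  L = 299 + 6·2849 = 17393
Option 1 (K := 157):
  U = 134
  F = 141
  K = 157
  A = 263 + 3·134 − 2·141 + 3·157 = 854
  L = 299 + 6·854 = 5423
ΔL = 5423 − 17393 = -11970; ΔK = 157 − 822 = -665
Score = 2·(-11970) + 5·(-665) = -27265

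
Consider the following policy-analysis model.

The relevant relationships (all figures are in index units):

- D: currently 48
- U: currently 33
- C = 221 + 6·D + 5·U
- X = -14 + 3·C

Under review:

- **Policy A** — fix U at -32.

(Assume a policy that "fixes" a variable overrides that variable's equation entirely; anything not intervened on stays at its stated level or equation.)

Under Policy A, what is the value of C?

349

Policy A (U := -32):
  D = 48
  U = -32
  C = 221 + 6·48 + 5·(-32) = 349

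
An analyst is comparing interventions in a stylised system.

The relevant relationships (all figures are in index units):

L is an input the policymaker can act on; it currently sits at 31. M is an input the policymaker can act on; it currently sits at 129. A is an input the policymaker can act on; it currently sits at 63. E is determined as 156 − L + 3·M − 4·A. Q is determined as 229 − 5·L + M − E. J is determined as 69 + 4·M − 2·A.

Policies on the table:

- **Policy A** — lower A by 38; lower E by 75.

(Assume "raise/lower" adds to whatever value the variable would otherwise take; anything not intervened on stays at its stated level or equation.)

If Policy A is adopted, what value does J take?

535

Policy A (A − 38, E − 75):
  M = 129
  A = 63 − 38 = 25
  J = 69 + 4·129 − 2·25 = 535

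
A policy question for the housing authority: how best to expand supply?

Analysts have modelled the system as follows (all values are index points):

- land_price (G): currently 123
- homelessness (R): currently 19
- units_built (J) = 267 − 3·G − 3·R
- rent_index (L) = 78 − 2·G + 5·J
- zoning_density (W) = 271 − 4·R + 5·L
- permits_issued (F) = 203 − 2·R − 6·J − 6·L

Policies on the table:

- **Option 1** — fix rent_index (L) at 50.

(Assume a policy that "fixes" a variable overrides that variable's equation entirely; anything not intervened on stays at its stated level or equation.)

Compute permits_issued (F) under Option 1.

819

Option 1 (L := 50):
  G = 123
  R = 19
  J = 267 − 3·123 − 3·19 = -159
  L = 50
  F = 203 − 2·19 − 6·(-159) − 6·50 = 819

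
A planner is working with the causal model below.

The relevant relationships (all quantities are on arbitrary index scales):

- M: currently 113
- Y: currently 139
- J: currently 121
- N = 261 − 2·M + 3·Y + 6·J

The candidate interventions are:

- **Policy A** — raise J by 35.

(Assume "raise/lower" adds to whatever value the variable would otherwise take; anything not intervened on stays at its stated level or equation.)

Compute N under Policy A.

Policy A (J + 35):
  M = 113
  Y = 139
  J = 121 + 35 = 156
  N = 261 − 2·113 + 3·139 + 6·156 = 1388

1388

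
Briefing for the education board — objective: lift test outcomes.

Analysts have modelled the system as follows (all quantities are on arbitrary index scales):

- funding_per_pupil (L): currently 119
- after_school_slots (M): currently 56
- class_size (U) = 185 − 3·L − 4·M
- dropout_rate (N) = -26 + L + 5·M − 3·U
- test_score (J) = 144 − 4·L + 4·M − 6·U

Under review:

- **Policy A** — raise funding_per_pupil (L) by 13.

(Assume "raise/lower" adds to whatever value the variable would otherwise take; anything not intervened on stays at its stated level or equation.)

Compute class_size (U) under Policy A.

-435

Policy A (L + 13):
  L = 119 + 13 = 132
  M = 56
  U = 185 − 3·132 − 4·56 = -435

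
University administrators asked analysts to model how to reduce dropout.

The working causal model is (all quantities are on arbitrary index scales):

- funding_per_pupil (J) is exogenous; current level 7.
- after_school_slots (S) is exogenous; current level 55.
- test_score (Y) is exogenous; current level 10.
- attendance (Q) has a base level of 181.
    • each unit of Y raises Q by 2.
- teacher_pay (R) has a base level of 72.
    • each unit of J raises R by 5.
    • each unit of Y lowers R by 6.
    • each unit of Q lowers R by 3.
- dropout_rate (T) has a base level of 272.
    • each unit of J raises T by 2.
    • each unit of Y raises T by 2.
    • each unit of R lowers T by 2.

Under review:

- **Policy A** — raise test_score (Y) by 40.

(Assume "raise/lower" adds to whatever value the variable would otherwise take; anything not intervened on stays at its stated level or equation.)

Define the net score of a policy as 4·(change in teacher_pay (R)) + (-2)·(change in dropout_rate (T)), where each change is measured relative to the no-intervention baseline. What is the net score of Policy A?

-4000

Baseline:
  J = 7
  Y = 10
  Q = 181 + 2·10 = 201
  R = 72 + 5·7 − 6·10 − 3·201 = -556
  T = 272 + 2·7 + 2·10 − 2·(-556) = 1418
Policy A (Y + 40):
  J = 7
  Y = 10 + 40 = 50
  Q = 181 + 2·50 = 281
  R = 72 + 5·7 − 6·50 − 3·281 = -1036
  T = 272 + 2·7 + 2·50 − 2·(-1036) = 2458
ΔR = -1036 − (-556) = -480; ΔT = 2458 − 1418 = 1040
Score = 4·(-480) + (-2)·1040 = -4000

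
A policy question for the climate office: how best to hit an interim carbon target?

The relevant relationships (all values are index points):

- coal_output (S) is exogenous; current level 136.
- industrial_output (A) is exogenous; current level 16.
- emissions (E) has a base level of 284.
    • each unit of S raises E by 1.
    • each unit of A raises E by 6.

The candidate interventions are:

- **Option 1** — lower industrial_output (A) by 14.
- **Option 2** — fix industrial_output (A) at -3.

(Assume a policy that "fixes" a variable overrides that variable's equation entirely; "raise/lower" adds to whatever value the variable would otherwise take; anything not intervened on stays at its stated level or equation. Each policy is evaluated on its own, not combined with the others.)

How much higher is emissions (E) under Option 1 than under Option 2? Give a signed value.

Option 1 (A − 14):
  S = 136
  A = 16 − 14 = 2
  E = 284 + 136 + 6·2 = 432
Option 2 (A := -3):
  S = 136
  A = -3
  E = 284 + 136 + 6·(-3) = 402
E: 432 − 402 = 30

30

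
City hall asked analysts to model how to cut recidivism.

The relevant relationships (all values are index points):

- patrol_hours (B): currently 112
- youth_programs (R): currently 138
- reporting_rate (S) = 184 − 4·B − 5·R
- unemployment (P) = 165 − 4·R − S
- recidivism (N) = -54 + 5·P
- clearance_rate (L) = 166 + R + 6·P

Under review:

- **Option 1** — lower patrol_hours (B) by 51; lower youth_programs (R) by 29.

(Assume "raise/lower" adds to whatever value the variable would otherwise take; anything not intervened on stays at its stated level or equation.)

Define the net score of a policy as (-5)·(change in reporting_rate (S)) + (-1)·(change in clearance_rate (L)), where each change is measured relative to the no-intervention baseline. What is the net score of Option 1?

Baseline:
  B = 112
  R = 138
  S = 184 − 4·112 − 5·138 = -954
  P = 165 − 4·138 − (-954) = 567
  L = 166 + 138 + 6·567 = 3706
Option 1 (B − 51, R − 29):
  B = 112 − 51 = 61
  R = 138 − 29 = 109
  S = 184 − 4·61 − 5·109 = -605
  P = 165 − 4·109 − (-605) = 334
  L = 166 + 109 + 6·334 = 2279
ΔS = -605 − (-954) = 349; ΔL = 2279 − 3706 = -1427
Score = (-5)·349 + (-1)·(-1427) = -318

-318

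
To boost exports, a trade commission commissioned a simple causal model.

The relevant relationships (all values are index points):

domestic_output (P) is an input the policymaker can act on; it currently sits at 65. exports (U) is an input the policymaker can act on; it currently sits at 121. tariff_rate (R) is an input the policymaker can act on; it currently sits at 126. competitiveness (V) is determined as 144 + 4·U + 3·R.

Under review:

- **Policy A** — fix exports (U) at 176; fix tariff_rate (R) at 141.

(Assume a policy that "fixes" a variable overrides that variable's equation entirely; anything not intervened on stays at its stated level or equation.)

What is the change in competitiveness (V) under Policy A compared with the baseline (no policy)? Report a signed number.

Baseline:
  U = 121
  R = 126
  V = 144 + 4·121 + 3·126 = 1006
Policy A (U := 176, R := 141):
  U = 176
  R = 141
  V = 144 + 4·176 + 3·141 = 1271
Change in V: 1271 − 1006 = 265

265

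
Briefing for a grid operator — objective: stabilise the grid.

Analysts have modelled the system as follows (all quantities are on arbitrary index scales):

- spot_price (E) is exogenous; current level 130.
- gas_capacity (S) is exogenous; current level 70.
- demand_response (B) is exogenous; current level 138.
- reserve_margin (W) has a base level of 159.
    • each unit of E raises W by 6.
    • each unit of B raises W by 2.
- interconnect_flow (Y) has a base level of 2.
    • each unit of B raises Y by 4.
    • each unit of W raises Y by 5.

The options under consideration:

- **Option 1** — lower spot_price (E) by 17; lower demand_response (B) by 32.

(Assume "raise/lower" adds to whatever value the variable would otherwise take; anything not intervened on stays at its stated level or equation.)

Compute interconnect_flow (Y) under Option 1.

5671

Option 1 (E − 17, B − 32):
  E = 130 − 17 = 113
  B = 138 − 32 = 106
  W = 159 + 6·113 + 2·106 = 1049
  Y = 2 + 4·106 + 5·1049 = 5671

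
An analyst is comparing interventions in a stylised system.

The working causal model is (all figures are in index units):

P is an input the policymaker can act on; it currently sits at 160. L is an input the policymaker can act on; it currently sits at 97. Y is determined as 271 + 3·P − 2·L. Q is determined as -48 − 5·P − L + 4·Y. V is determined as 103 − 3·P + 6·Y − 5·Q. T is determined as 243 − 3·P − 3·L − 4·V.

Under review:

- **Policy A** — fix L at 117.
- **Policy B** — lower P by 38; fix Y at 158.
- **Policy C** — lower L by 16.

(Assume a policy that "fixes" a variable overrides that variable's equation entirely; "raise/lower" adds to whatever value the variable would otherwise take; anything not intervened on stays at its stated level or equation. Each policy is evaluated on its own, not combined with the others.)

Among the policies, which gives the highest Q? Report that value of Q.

Policy A (L := 117):
  P = 160
  L = 117
  Y = 271 + 3·160 − 2·117 = 517
  Q = -48 − 5·160 − 117 + 4·517 = 1103
Policy B (P − 38, Y := 158):
  P = 160 − 38 = 122
  L = 97
  Y = 158
  Q = -48 − 5·122 − 97 + 4·158 = -123
Policy C (L − 16):
  P = 160
  L = 97 − 16 = 81
  Y = 271 + 3·160 − 2·81 = 589
  Q = -48 − 5·160 − 81 + 4·589 = 1427
Comparing — Policy A: Q=1103, Policy B: Q=-123, Policy C: Q=1427. Highest is 1427 (Policy C).

1427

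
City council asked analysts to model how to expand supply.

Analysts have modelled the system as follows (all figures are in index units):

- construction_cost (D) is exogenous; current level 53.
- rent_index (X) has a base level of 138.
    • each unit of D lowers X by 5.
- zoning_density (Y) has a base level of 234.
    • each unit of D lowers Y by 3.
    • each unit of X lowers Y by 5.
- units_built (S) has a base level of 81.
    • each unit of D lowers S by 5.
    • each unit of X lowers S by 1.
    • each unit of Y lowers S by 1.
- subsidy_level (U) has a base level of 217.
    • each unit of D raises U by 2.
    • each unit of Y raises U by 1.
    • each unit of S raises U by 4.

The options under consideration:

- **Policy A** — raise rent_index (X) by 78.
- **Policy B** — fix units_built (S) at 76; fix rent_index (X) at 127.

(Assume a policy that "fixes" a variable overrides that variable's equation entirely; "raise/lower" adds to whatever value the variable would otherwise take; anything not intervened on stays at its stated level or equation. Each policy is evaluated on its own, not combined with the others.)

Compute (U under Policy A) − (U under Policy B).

-1244

Policy A (X + 78):
  D = 53
  X = 138 − 5·53 (+78 from intervention) = -49
  Y = 234 − 3·53 − 5·(-49) = 320
  S = 81 − 5·53 − (-49) − 320 = -455
  U = 217 + 2·53 + 320 + 4·(-455) = -1177
Policy B (S := 76, X := 127):
  D = 53
  X = 127
  Y = 234 − 3·53 − 5·127 = -560
  S = 76
  U = 217 + 2·53 + (-560) + 4·76 = 67
U: -1177 − 67 = -1244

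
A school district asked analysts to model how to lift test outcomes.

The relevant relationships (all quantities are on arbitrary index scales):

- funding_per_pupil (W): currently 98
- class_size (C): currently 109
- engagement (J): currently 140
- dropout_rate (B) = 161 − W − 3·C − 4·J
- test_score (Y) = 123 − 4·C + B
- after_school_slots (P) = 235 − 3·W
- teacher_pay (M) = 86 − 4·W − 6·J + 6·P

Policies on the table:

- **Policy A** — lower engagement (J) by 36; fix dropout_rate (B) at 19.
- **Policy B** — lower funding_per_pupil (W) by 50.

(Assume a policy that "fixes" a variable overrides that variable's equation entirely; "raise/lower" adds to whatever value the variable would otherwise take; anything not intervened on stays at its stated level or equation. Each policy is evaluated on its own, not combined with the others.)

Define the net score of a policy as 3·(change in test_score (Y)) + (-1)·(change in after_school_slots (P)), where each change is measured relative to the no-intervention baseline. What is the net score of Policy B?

0

Baseline:
  W = 98
  C = 109
  J = 140
  B = 161 − 98 − 3·109 − 4·140 = -824
  Y = 123 − 4·109 + (-824) = -1137
  P = 235 − 3·98 = -59
Policy B (W − 50):
  W = 98 − 50 = 48
  C = 109
  J = 140
  B = 161 − 48 − 3·109 − 4·140 = -774
  Y = 123 − 4·109 + (-774) = -1087
  P = 235 − 3·48 = 91
ΔY = -1087 − (-1137) = 50; ΔP = 91 − (-59) = 150
Score = 3·50 + (-1)·150 = 0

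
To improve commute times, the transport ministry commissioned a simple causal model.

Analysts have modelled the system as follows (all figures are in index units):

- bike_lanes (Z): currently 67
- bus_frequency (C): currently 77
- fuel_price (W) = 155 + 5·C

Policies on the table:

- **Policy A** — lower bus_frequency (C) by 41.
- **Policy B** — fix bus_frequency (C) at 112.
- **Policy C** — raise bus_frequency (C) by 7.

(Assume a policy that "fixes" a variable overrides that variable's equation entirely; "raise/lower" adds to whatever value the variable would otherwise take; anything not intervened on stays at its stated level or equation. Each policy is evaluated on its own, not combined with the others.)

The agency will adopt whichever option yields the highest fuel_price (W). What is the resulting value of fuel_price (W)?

Policy A (C − 41):
  C = 77 − 41 = 36
  W = 155 + 5·36 = 335
Policy B (C := 112):
  C = 112
  W = 155 + 5·112 = 715
Policy C (C + 7):
  C = 77 + 7 = 84
  W = 155 + 5·84 = 575
Comparing — Policy A: W=335, Policy B: W=715, Policy C: W=575. Highest is 715 (Policy B).

715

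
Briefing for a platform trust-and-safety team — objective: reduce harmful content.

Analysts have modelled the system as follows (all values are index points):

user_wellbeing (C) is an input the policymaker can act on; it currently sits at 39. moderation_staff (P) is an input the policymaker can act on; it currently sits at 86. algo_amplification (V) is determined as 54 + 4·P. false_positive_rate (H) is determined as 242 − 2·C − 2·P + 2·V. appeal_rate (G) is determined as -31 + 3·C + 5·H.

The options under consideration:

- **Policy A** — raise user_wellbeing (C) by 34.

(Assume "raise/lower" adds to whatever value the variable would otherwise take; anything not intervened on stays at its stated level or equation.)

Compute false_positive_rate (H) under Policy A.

720

Policy A (C + 34):
  C = 39 + 34 = 73
  P = 86
  V = 54 + 4·86 = 398
  H = 242 − 2·73 − 2·86 + 2·398 = 720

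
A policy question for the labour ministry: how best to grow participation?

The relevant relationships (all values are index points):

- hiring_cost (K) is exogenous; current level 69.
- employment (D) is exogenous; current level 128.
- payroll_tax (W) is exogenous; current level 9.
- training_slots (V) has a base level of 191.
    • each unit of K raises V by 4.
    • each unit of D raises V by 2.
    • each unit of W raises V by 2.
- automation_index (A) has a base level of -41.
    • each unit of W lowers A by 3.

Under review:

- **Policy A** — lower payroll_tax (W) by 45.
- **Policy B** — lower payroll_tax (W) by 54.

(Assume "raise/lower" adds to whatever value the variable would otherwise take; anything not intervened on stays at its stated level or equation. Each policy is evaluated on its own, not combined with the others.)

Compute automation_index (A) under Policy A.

Policy A (W − 45):
  W = 9 − 45 = -36
  A = -41 − 3·(-36) = 67

67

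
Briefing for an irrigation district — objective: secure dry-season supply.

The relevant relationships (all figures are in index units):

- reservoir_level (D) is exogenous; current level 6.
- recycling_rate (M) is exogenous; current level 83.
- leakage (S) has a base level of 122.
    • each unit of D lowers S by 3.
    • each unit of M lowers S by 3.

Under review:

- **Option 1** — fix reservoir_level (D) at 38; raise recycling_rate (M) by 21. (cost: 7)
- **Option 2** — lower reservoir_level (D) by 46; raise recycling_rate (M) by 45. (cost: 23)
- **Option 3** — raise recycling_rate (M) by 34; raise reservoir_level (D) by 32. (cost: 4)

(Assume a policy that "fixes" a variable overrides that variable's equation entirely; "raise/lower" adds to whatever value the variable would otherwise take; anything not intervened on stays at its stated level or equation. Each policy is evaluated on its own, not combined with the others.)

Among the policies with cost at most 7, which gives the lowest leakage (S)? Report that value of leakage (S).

-343

Option 1 (D := 38, M + 21):
  D = 38
  M = 83 + 21 = 104
  S = 122 − 3·38 − 3·104 = -304
Option 3 (M + 34, D + 32):
  D = 6 + 32 = 38
  M = 83 + 34 = 117
  S = 122 − 3·38 − 3·117 = -343
Comparing — Option 1: S=-304, Option 3: S=-343. Lowest is -343 (Option 3).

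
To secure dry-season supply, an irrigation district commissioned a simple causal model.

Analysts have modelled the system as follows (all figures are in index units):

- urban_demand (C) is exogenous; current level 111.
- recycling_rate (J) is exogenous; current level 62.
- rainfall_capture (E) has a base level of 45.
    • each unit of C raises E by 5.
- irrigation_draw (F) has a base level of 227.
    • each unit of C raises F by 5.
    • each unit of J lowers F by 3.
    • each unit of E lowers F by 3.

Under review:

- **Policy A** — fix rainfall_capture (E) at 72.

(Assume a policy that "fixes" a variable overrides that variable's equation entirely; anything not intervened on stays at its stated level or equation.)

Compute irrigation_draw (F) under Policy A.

Policy A (E := 72):
  C = 111
  J = 62
  E = 72
  F = 227 + 5·111 − 3·62 − 3·72 = 380

380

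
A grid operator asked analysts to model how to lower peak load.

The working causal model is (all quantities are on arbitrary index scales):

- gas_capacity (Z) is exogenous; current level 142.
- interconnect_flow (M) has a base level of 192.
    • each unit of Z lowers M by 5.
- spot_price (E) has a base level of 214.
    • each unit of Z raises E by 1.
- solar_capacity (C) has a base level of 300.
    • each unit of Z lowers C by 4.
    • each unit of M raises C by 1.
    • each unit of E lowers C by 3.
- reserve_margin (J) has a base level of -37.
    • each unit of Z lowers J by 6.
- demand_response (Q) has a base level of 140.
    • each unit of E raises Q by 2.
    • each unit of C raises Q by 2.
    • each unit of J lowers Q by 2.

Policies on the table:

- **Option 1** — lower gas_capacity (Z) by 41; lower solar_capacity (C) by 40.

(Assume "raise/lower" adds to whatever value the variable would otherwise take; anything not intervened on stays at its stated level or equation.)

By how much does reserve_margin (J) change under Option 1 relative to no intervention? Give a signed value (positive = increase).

Baseline:
  Z = 142
  J = -37 − 6·142 = -889
Option 1 (Z − 41, C − 40):
  Z = 142 − 41 = 101
  J = -37 − 6·101 = -643
Change in J: -643 − (-889) = 246

246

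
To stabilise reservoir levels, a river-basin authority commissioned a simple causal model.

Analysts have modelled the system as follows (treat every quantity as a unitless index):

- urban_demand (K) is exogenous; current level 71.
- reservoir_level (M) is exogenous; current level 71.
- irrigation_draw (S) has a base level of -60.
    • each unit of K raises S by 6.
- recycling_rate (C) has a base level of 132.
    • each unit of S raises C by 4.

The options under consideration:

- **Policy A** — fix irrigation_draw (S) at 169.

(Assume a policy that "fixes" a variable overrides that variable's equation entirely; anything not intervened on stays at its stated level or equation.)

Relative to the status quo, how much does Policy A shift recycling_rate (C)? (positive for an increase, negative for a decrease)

Baseline:
  K = 71
  S = -60 + 6·71 = 366
  C = 132 + 4·366 = 1596
Policy A (S := 169):
  K = 71
  S = 169
  C = 132 + 4·169 = 808
Change in C: 808 − 1596 = -788

-788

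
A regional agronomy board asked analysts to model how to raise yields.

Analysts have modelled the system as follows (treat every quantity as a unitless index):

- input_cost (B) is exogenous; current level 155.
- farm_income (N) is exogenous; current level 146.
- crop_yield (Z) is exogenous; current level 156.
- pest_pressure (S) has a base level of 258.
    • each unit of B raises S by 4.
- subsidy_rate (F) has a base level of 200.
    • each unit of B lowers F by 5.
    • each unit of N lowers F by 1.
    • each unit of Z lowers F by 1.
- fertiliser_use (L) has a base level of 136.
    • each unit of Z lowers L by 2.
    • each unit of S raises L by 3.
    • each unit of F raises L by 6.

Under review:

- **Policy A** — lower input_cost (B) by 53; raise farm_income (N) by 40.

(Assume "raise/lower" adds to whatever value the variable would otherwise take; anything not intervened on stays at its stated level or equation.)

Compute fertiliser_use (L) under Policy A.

Policy A (B − 53, N + 40):
  B = 155 − 53 = 102
  N = 146 + 40 = 186
  Z = 156
  S = 258 + 4·102 = 666
  F = 200 − 5·102 − 186 − 156 = -652
  L = 136 − 2·156 + 3·666 + 6·(-652) = -2090

-2090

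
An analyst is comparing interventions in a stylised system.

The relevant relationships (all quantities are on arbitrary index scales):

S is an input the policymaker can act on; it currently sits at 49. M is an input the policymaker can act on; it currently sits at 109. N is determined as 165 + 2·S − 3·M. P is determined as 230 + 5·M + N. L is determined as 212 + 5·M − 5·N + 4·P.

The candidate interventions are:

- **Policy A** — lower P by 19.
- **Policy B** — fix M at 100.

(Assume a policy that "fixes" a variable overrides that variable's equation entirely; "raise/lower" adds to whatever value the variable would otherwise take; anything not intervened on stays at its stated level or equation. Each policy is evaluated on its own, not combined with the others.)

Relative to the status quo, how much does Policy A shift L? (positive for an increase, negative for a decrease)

-76

Baseline:
  S = 49
  M = 109
  N = 165 + 2·49 − 3·109 = -64
  P = 230 + 5·109 + (-64) = 711
  L = 212 + 5·109 − 5·(-64) + 4·711 = 3921
Policy A (P − 19):
  S = 49
  M = 109
  N = 165 + 2·49 − 3·109 = -64
  P = 230 + 5·109 + (-64) (−19 from intervention) = 692
  L = 212 + 5·109 − 5·(-64) + 4·692 = 3845
Change in L: 3845 − 3921 = -76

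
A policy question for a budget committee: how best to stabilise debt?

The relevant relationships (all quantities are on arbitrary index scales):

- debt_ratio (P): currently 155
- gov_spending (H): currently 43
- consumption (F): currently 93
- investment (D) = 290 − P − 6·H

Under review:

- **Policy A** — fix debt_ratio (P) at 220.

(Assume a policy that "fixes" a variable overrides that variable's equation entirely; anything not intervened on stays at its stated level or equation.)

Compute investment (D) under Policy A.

Policy A (P := 220):
  P = 220
  H = 43
  D = 290 − 220 − 6·43 = -188

-188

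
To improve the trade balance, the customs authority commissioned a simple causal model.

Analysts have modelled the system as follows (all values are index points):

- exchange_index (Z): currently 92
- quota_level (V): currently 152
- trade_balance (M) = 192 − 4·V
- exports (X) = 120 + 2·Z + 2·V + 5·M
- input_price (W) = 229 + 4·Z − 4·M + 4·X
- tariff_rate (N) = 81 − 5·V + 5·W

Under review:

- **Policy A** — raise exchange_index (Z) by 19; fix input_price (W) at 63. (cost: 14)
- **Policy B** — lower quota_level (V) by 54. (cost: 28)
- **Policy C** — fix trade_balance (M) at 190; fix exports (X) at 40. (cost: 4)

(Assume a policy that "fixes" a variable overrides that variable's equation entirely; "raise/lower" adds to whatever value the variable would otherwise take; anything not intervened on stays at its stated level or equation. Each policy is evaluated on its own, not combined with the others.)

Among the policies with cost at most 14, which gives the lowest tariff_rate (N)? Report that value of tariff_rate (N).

-694

Policy A (Z + 19, W := 63):
  Z = 92 + 19 = 111
  V = 152
  M = 192 − 4·152 = -416
  X = 120 + 2·111 + 2·152 + 5·(-416) = -1434
  W = 63
  N = 81 − 5·152 + 5·63 = -364
Policy C (M := 190, X := 40):
  Z = 92
  V = 152
  M = 190
  X = 40
  W = 229 + 4·92 − 4·190 + 4·40 = -3
  N = 81 − 5·152 + 5·(-3) = -694
Comparing — Policy A: N=-364, Policy C: N=-694. Lowest is -694 (Policy C).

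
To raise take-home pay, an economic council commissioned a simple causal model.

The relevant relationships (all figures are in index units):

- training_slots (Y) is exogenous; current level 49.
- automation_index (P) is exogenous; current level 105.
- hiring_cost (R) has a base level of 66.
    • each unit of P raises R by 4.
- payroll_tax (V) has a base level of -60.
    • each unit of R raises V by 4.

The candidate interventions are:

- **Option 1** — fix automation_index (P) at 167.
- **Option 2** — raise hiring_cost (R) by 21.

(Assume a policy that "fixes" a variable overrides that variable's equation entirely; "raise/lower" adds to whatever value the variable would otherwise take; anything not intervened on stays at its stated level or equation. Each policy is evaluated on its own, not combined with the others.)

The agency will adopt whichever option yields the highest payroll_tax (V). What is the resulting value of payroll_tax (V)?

2876

Option 1 (P := 167):
  P = 167
  R = 66 + 4·167 = 734
  V = -60 + 4·734 = 2876
Option 2 (R + 21):
  P = 105
  R = 66 + 4·105 (+21 from intervention) = 507
  V = -60 + 4·507 = 1968
Comparing — Option 1: V=2876, Option 2: V=1968. Highest is 2876 (Option 1).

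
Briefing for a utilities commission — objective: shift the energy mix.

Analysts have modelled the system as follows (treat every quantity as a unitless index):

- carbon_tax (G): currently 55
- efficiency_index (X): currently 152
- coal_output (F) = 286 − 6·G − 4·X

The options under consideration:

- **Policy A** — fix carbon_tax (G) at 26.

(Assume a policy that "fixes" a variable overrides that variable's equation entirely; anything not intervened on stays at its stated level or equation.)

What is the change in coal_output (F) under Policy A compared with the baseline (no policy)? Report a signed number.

Baseline:
  G = 55
  X = 152
  F = 286 − 6·55 − 4·152 = -652
Policy A (G := 26):
  G = 26
  X = 152
  F = 286 − 6·26 − 4·152 = -478
Change in F: -478 − (-652) = 174

174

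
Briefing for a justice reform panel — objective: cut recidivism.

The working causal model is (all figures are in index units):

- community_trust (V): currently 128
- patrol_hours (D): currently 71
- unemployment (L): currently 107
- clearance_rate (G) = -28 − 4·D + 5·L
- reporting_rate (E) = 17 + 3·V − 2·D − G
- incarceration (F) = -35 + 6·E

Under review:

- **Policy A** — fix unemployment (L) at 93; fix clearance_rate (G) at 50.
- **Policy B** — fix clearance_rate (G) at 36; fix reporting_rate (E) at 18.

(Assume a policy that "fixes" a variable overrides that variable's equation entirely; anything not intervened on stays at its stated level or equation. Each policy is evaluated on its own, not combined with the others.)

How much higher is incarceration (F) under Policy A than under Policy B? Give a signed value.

1146

Policy A (L := 93, G := 50):
  V = 128
  D = 71
  L = 93
  G = 50
  E = 17 + 3·128 − 2·71 − 50 = 209
  F = -35 + 6·209 = 1219
Policy B (G := 36, E := 18):
  V = 128
  D = 71
  L = 107
  G = 36
  E = 18
  F = -35 + 6·18 = 73
F: 1219 − 73 = 1146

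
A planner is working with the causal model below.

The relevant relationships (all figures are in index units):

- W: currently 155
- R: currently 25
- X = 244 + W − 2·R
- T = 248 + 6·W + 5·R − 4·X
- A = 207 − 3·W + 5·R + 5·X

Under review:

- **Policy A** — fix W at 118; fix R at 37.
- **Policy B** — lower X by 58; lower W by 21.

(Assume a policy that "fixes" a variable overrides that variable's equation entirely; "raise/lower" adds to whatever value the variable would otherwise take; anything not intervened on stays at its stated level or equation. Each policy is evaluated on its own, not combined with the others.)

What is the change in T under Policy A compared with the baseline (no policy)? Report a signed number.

Baseline:
  W = 155
  R = 25
  X = 244 + 155 − 2·25 = 349
  T = 248 + 6·155 + 5·25 − 4·349 = -93
Policy A (W := 118, R := 37):
  W = 118
  R = 37
  X = 244 + 118 − 2·37 = 288
  T = 248 + 6·118 + 5·37 − 4·288 = -11
Change in T: -11 − (-93) = 82

82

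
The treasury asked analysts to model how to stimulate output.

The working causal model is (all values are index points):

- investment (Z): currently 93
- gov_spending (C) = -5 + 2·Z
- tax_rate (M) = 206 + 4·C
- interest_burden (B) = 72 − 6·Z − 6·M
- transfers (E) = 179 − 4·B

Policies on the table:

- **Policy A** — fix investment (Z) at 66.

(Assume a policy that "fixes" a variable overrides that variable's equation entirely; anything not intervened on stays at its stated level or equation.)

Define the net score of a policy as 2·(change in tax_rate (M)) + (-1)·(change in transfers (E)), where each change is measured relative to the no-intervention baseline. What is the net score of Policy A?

Baseline:
  Z = 93
  C = -5 + 2·93 = 181
  M = 206 + 4·181 = 930
  B = 72 − 6·93 − 6·930 = -6066
  E = 179 − 4·(-6066) = 24443
Policy A (Z := 66):
  Z = 66
  C = -5 + 2·66 = 127
  M = 206 + 4·127 = 714
  B = 72 − 6·66 − 6·714 = -4608
  E = 179 − 4·(-4608) = 18611
ΔM = 714 − 930 = -216; ΔE = 18611 − 24443 = -5832
Score = 2·(-216) + (-1)·(-5832) = 5400

5400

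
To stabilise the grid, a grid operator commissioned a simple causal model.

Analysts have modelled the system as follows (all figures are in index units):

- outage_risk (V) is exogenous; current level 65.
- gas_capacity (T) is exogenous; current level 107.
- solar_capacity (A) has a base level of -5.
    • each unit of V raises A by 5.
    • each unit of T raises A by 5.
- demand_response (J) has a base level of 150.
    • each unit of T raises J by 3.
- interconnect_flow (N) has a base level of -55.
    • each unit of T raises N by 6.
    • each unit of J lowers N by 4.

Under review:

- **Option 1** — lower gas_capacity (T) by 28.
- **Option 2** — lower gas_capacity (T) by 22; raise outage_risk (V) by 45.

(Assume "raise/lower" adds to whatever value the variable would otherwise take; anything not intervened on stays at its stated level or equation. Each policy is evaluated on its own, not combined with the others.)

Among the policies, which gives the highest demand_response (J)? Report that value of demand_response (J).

405

Option 1 (T − 28):
  T = 107 − 28 = 79
  J = 150 + 3·79 = 387
Option 2 (T − 22, V + 45):
  T = 107 − 22 = 85
  J = 150 + 3·85 = 405
Comparing — Option 1: J=387, Option 2: J=405. Highest is 405 (Option 2).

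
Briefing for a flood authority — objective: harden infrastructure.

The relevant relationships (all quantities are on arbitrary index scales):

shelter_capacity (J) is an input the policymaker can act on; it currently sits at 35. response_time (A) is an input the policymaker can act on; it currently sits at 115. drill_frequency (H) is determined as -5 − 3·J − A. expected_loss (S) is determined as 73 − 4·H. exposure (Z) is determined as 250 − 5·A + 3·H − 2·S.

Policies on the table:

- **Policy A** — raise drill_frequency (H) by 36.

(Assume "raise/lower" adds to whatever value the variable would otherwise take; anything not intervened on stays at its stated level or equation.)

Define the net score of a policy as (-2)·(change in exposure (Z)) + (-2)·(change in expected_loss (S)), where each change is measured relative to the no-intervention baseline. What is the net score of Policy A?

Baseline:
  J = 35
  A = 115
  H = -5 − 3·35 − 115 = -225
  S = 73 − 4·(-225) = 973
  Z = 250 − 5·115 + 3·(-225) − 2·973 = -2946
Policy A (H + 36):
  J = 35
  A = 115
  H = -5 − 3·35 − 115 (+36 from intervention) = -189
  S = 73 − 4·(-189) = 829
  Z = 250 − 5·115 + 3·(-189) − 2·829 = -2550
ΔZ = -2550 − (-2946) = 396; ΔS = 829 − 973 = -144
Score = (-2)·396 + (-2)·(-144) = -504

-504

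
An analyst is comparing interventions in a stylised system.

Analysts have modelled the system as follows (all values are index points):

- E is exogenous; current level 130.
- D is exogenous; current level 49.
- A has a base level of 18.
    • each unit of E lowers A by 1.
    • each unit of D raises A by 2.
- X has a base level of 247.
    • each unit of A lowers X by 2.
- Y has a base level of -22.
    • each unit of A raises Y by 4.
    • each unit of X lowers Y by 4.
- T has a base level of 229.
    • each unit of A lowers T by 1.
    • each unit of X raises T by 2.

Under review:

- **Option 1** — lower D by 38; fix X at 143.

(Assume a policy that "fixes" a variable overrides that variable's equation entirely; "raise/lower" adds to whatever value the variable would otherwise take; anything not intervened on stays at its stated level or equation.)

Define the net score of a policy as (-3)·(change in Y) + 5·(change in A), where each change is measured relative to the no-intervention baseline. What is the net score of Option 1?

-1052

Baseline:
  E = 130
  D = 49
  A = 18 − 130 + 2·49 = -14
  X = 247 − 2·(-14) = 275
  Y = -22 + 4·(-14) − 4·275 = -1178
Option 1 (D − 38, X := 143):
  E = 130
  D = 49 − 38 = 11
  A = 18 − 130 + 2·11 = -90
  X = 143
  Y = -22 + 4·(-90) − 4·143 = -954
ΔY = -954 − (-1178) = 224; ΔA = -90 − (-14) = -76
Score = (-3)·224 + 5·(-76) = -1052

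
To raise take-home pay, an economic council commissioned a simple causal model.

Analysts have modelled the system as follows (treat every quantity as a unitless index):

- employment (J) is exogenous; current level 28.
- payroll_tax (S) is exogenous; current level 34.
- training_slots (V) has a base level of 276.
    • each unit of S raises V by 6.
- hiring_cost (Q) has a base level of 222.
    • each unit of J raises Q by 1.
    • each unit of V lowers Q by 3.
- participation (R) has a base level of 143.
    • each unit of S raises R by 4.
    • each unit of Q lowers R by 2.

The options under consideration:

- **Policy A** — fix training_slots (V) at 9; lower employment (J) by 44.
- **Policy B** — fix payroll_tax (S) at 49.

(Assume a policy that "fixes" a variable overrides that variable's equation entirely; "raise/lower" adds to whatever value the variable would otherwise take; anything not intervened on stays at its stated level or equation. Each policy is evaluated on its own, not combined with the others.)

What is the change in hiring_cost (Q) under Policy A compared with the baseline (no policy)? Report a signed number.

Baseline:
  J = 28
  S = 34
  V = 276 + 6·34 = 480
  Q = 222 + 28 − 3·480 = -1190
Policy A (V := 9, J − 44):
  J = 28 − 44 = -16
  S = 34
  V = 9
  Q = 222 + (-16) − 3·9 = 179
Change in Q: 179 − (-1190) = 1369

1369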